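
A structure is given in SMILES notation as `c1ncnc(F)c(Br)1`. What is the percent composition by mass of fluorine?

10.73%

Atom tally by fragment:
  pyrimidine ring core → C:4 H:4 N:2
  (− 2 ring H displaced by substituents)
  + F → F:1
  + Br → Br:1
Element totals:
  C: 4
  H: 2
  Br: 1
  F: 1
  N: 2
Molecular formula: C4H2BrFN2.
Molar mass = 176.976 g/mol.
Mass from F: 1 × 18.998 = 18.998 g/mol.
%F = 18.998 / 176.976 × 100 = 10.73%.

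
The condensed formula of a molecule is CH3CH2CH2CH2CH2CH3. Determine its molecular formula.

Atom tally by fragment:
  CH3 → C:1 H:3
  CH2 → C:1 H:2
  CH2 → C:1 H:2
  CH2 → C:1 H:2
  CH2 → C:1 H:2
  CH3 → C:1 H:3
Element totals:
  C: 6
  H: 14

C6H14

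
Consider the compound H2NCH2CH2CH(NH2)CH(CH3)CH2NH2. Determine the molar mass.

Atom tally by fragment:
  H2NCH2 → C:1 H:4 N:1
  CH2 → C:1 H:2
  CH(NH2) → C:1 H:3 N:1
  CH(CH3) → C:2 H:4
  CH2NH2 → C:1 H:4 N:1
Element totals:
  C: 6
  H: 17
  N: 3
Molecular formula: C6H17N3.
  M = 6(12.011) + 17(1.008) + 3(14.007)
    = 72.066 + 17.136 + 42.021 = 131.223

131.22 g/mol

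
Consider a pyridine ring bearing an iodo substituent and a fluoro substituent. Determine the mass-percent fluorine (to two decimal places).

8.52%

Atom tally by fragment:
  pyridine ring core → C:5 H:5 N:1
  (− 2 ring H displaced by substituents)
  + I → I:1
  + F → F:1
Element totals:
  C: 5
  H: 3
  F: 1
  I: 1
  N: 1
Molecular formula: C5H3FIN.
Molar mass = 222.988 g/mol.
Mass from F: 1 × 18.998 = 18.998 g/mol.
%F = 18.998 / 222.988 × 100 = 8.52%.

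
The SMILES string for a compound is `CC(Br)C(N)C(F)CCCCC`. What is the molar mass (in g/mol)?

Atom tally by fragment:
  CH3 → C:1 H:3
  CH(Br) → C:1 H:1 Br:1
  CH(NH2) → C:1 H:3 N:1
  CH(F) → C:1 H:1 F:1
  CH2 → C:1 H:2
  CH2 → C:1 H:2
  CH2 → C:1 H:2
  CH2 → C:1 H:2
  CH3 → C:1 H:3
Element totals:
  C: 9
  H: 19
  Br: 1
  F: 1
  N: 1
Molecular formula: C9H19BrFN.
  M = 9(12.011) + 19(1.008) + 79.904 + 18.998 + 14.007
    = 108.099 + 19.152 + 79.904 + 18.998 + 14.007 = 240.160

240.16 g/mol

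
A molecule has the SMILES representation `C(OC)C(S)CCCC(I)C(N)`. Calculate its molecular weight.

Atom tally by fragment:
  CH3OCH2 → C:2 H:5 O:1
  CH(SH) → C:1 H:2 S:1
  CH2 → C:1 H:2
  CH2 → C:1 H:2
  CH2 → C:1 H:2
  CH(I) → C:1 H:1 I:1
  CH2NH2 → C:1 H:4 N:1
Element totals:
  C: 8
  H: 18
  I: 1
  N: 1
  O: 1
  S: 1
Molecular formula: C8H18INOS.
  M = 8(12.011) + 18(1.008) + 126.904 + 14.007 + 15.999 + 32.06
    = 96.088 + 18.144 + 126.904 + 14.007 + 15.999 + 32.060 = 303.202

303.20 g/mol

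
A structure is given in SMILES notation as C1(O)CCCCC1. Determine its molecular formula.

Atom tally by fragment:
  cyclohexane ring core → C:6 H:12
  (− 1 ring H displaced by substituents)
  + OH → O:1 H:1
Element totals:
  C: 6
  H: 12
  O: 1

C6H12O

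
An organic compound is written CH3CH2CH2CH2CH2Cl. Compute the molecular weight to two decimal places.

106.59 g/mol

Element totals:
  C: 5
  H: 11
  Cl: 1
Molecular formula: C5H11Cl.
  M = 5(12.011) + 11(1.008) + 35.45
    = 60.055 + 11.088 + 35.450 = 106.593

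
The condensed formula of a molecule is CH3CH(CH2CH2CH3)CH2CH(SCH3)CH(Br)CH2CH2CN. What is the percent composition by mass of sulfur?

Atom tally by fragment:
  CH3 → C:1 H:3
  CH(CH2CH2CH3) → C:4 H:8
  CH2 → C:1 H:2
  CH(SCH3) → C:2 H:4 S:1
  CH(Br) → C:1 H:1 Br:1
  CH2 → C:1 H:2
  CH2CN → C:2 H:2 N:1
Element totals:
  C: 12
  H: 22
  Br: 1
  N: 1
  S: 1
Molecular formula: C12H22BrNS.
Molar mass = 292.279 g/mol.
Mass from S: 1 × 32.06 = 32.060 g/mol.
%S = 32.060 / 292.279 × 100 = 10.97%.

10.97%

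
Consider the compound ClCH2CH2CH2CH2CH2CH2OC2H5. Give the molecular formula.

Element totals:
  C: 8
  H: 17
  Cl: 1
  O: 1

C8H17ClO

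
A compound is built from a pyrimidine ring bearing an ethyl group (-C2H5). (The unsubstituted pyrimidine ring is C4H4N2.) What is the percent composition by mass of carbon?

66.64%

Atom tally by fragment:
  pyrimidine ring core → C:4 H:4 N:2
  (− 1 ring H displaced by substituents)
  + C2H5 → C:2 H:5
Element totals:
  C: 6
  H: 8
  N: 2
Molecular formula: C6H8N2.
Molar mass = 108.144 g/mol.
Mass from C: 6 × 12.011 = 72.066 g/mol.
%C = 72.066 / 108.144 × 100 = 66.64%.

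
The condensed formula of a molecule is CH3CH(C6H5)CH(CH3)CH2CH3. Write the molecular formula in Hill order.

Atom tally by fragment:
  CH3 → C:1 H:3
  CH(C6H5) → C:7 H:6
  CH(CH3) → C:2 H:4
  CH2 → C:1 H:2
  CH3 → C:1 H:3
Element totals:
  C: 12
  H: 18

C12H18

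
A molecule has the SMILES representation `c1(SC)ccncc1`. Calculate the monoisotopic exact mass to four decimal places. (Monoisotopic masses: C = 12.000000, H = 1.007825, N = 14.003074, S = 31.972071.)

125.0299

Atom tally by fragment:
  pyridine ring core → C:5 H:5 N:1
  (− 1 ring H displaced by substituents)
  + SCH3 → C:1 H:3 S:1
Element totals:
  C: 6
  H: 7
  N: 1
  S: 1
Molecular formula: C6H7NS.
  M = 6(12.0) + 7(1.007825) + 14.003074 + 31.972071
    = 72.000000 + 7.054775 + 14.003074 + 31.972071 = 125.029920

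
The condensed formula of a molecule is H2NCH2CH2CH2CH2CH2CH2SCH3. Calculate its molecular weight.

147.28 g/mol

Element totals:
  C: 7
  H: 17
  N: 1
  S: 1
Molecular formula: C7H17NS.
  M = 7(12.011) + 17(1.008) + 14.007 + 32.06
    = 84.077 + 17.136 + 14.007 + 32.060 = 147.280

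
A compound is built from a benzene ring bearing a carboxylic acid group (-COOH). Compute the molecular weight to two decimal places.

122.12 g/mol

Atom tally by fragment:
  benzene ring core → C:6 H:6
  (− 1 ring H displaced by substituents)
  + COOH → C:1 H:1 O:2
Element totals:
  C: 7
  H: 6
  O: 2
Molecular formula: C7H6O2.
  M = 7(12.011) + 6(1.008) + 2(15.999)
    = 84.077 + 6.048 + 31.998 = 122.123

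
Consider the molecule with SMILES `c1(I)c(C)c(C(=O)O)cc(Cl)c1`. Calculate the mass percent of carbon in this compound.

32.41%

Atom tally by fragment:
  benzene ring core → C:6 H:6
  (− 4 ring H displaced by substituents)
  + I → I:1
  + CH3 → C:1 H:3
  + COOH → C:1 H:1 O:2
  + Cl → Cl:1
Element totals:
  C: 8
  H: 6
  Cl: 1
  I: 1
  O: 2
Molecular formula: C8H6ClIO2.
Molar mass = 296.488 g/mol.
Mass from C: 8 × 12.011 = 96.088 g/mol.
%C = 96.088 / 296.488 × 100 = 32.41%.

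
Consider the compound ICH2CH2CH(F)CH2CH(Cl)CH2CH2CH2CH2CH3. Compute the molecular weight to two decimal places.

Atom tally by fragment:
  ICH2 → C:1 H:2 I:1
  CH2 → C:1 H:2
  CH(F) → C:1 H:1 F:1
  CH2 → C:1 H:2
  CH(Cl) → C:1 H:1 Cl:1
  CH2 → C:1 H:2
  CH2 → C:1 H:2
  CH2 → C:1 H:2
  CH2 → C:1 H:2
  CH3 → C:1 H:3
Element totals:
  C: 10
  H: 19
  Cl: 1
  F: 1
  I: 1
Molecular formula: C10H19ClFI.
  M = 10(12.011) + 19(1.008) + 35.45 + 18.998 + 126.904
    = 120.110 + 19.152 + 35.450 + 18.998 + 126.904 = 320.614

320.61 g/mol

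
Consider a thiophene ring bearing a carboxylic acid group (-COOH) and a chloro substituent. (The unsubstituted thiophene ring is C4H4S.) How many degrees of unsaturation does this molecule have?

Atom tally by fragment:
  thiophene ring core → C:4 H:4 S:1
  (− 2 ring H displaced by substituents)
  + COOH → C:1 H:1 O:2
  + Cl → Cl:1
Element totals:
  C: 5
  H: 3
  Cl: 1
  O: 2
  S: 1
Molecular formula: C5H3ClO2S.
DoU = (2C + 2 + N − H − X) / 2 = (2·5 + 2 + 0 − 3 − 1) / 2 = 4.

4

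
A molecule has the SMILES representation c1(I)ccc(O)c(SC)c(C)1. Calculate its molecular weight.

Atom tally by fragment:
  benzene ring core → C:6 H:6
  (− 4 ring H displaced by substituents)
  + I → I:1
  + OH → O:1 H:1
  + SCH3 → C:1 H:3 S:1
  + CH3 → C:1 H:3
Element totals:
  C: 8
  H: 9
  I: 1
  O: 1
  S: 1
Molecular formula: C8H9IOS.
  M = 8(12.011) + 9(1.008) + 126.904 + 15.999 + 32.06
    = 96.088 + 9.072 + 126.904 + 15.999 + 32.060 = 280.123

280.12 g/mol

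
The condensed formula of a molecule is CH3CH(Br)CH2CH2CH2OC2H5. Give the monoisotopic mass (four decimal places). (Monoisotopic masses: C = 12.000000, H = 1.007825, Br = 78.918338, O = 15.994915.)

Atom tally by fragment:
  CH3 → C:1 H:3
  CH(Br) → C:1 H:1 Br:1
  CH2 → C:1 H:2
  CH2 → C:1 H:2
  CH2OC2H5 → C:3 H:7 O:1
Element totals:
  C: 7
  H: 15
  Br: 1
  O: 1
Molecular formula: C7H15BrO.
  M = 7(12.0) + 15(1.007825) + 78.918338 + 15.994915
    = 84.000000 + 15.117375 + 78.918338 + 15.994915 = 194.030628

194.0306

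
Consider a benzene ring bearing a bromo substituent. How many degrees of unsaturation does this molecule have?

4

Atom tally by fragment:
  benzene ring core → C:6 H:6
  (− 1 ring H displaced by substituents)
  + Br → Br:1
Element totals:
  C: 6
  H: 5
  Br: 1
Molecular formula: C6H5Br.
DoU = (2C + 2 + N − H − X) / 2 = (2·6 + 2 + 0 − 5 − 1) / 2 = 4.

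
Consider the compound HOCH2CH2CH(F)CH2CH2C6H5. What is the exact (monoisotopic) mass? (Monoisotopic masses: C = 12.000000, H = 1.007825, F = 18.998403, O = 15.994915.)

Element totals:
  C: 11
  H: 15
  F: 1
  O: 1
Molecular formula: C11H15FO.
  M = 11(12.0) + 15(1.007825) + 18.998403 + 15.994915
    = 132.000000 + 15.117375 + 18.998403 + 15.994915 = 182.110693

182.1107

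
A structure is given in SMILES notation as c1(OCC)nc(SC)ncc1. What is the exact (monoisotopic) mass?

170.0514

Atom tally by fragment:
  pyrimidine ring core → C:4 H:4 N:2
  (− 2 ring H displaced by substituents)
  + OC2H5 → C:2 H:5 O:1
  + SCH3 → C:1 H:3 S:1
Element totals:
  C: 7
  H: 10
  N: 2
  O: 1
  S: 1
Molecular formula: C7H10N2OS.
  M = 7(12.0) + 10(1.007825) + 2(14.003074) + 15.994915 + 31.972071
    = 84.000000 + 10.078250 + 28.006148 + 15.994915 + 31.972071 = 170.051384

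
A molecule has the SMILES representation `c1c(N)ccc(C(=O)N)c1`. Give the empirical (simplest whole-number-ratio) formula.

Atom tally by fragment:
  benzene ring core → C:6 H:6
  (− 2 ring H displaced by substituents)
  + NH2 → N:1 H:2
  + CONH2 → C:1 H:2 O:1 N:1
Element totals:
  C: 7
  H: 8
  N: 2
  O: 1
Molecular formula: C7H8N2O.
gcd of subscripts (7, 8, 2, 1) = 1, so the empirical formula equals the molecular formula.

C7H8N2O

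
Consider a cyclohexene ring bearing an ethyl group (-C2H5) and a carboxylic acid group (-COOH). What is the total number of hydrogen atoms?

14

Atom tally by fragment:
  cyclohexene ring core → C:6 H:10
  (− 2 ring H displaced by substituents)
  + C2H5 → C:2 H:5
  + COOH → C:1 H:1 O:2
Element totals:
  C: 9
  H: 14
  O: 2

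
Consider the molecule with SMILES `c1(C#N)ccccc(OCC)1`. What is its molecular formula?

C9H9NO

Atom tally by fragment:
  benzene ring core → C:6 H:6
  (− 2 ring H displaced by substituents)
  + CN → C:1 N:1
  + OC2H5 → C:2 H:5 O:1
Element totals:
  C: 9
  H: 9
  N: 1
  O: 1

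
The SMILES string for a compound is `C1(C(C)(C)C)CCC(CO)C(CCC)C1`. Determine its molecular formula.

Atom tally by fragment:
  cyclohexane ring core → C:6 H:12
  (− 3 ring H displaced by substituents)
  + C(CH3)3 → C:4 H:9
  + CH2OH → C:1 H:3 O:1
  + CH2CH2CH3 → C:3 H:7
Element totals:
  C: 14
  H: 28
  O: 1

C14H28O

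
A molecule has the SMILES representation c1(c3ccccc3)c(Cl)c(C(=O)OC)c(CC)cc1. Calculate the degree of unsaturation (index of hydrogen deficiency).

Atom tally by fragment:
  benzene ring core → C:6 H:6
  (− 4 ring H displaced by substituents)
  + C6H5 → C:6 H:5
  + Cl → Cl:1
  + COOCH3 → C:2 H:3 O:2
  + C2H5 → C:2 H:5
Element totals:
  C: 16
  H: 15
  Cl: 1
  O: 2
Molecular formula: C16H15ClO2.
DoU = (2C + 2 + N − H − X) / 2 = (2·16 + 2 + 0 − 15 − 1) / 2 = 9.

9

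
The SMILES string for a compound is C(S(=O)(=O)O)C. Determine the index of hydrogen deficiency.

Atom tally by fragment:
  HO3SCH2 → C:1 H:3 S:1 O:3
  CH3 → C:1 H:3
Element totals:
  C: 2
  H: 6
  O: 3
  S: 1
Molecular formula: C2H6O3S.
DoU = (2C + 2 + N − H − X) / 2 = (2·2 + 2 + 0 − 6 − 0) / 2 = 0.

0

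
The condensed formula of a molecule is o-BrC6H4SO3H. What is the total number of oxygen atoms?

Element totals:
  C: 6
  H: 5
  Br: 1
  O: 3
  S: 1

3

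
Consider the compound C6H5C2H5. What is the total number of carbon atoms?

Atom tally by fragment:
  benzene ring core → C:6 H:6
  (− 1 ring H displaced by substituents)
  + C2H5 → C:2 H:5
Element totals:
  C: 8
  H: 10

8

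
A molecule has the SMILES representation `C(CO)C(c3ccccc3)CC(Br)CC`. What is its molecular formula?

Atom tally by fragment:
  HOCH2CH2 → C:2 H:5 O:1
  CH(C6H5) → C:7 H:6
  CH2 → C:1 H:2
  CH(Br) → C:1 H:1 Br:1
  CH2 → C:1 H:2
  CH3 → C:1 H:3
Element totals:
  C: 13
  H: 19
  Br: 1
  O: 1

C13H19BrO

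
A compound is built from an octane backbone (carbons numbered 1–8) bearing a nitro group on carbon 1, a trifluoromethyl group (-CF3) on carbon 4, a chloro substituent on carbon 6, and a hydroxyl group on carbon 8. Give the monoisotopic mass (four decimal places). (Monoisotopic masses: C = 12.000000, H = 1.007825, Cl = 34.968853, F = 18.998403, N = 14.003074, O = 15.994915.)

Atom tally by fragment:
  O2NCH2 → C:1 H:2 N:1 O:2
  CH2 → C:1 H:2
  CH2 → C:1 H:2
  CH(CF3) → C:2 H:1 F:3
  CH2 → C:1 H:2
  CH(Cl) → C:1 H:1 Cl:1
  CH2 → C:1 H:2
  CH2OH → C:1 H:3 O:1
Element totals:
  C: 9
  H: 15
  Cl: 1
  F: 3
  N: 1
  O: 3
Molecular formula: C9H15ClF3NO3.
  M = 9(12.0) + 15(1.007825) + 34.968853 + 3(18.998403) + 14.003074 + 3(15.994915)
    = 108.000000 + 15.117375 + 34.968853 + 56.995209 + 14.003074 + 47.984745 = 277.069256

277.0693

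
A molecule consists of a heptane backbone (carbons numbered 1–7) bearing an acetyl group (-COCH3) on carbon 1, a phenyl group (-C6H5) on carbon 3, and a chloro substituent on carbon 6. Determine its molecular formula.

C15H21ClO

Atom tally by fragment:
  CH3COCH2 → C:3 H:5 O:1
  CH2 → C:1 H:2
  CH(C6H5) → C:7 H:6
  CH2 → C:1 H:2
  CH2 → C:1 H:2
  CH(Cl) → C:1 H:1 Cl:1
  CH3 → C:1 H:3
Element totals:
  C: 15
  H: 21
  Cl: 1
  O: 1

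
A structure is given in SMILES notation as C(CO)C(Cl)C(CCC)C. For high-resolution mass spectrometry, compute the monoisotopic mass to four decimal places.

164.0968

Atom tally by fragment:
  HOCH2CH2 → C:2 H:5 O:1
  CH(Cl) → C:1 H:1 Cl:1
  CH(CH2CH2CH3) → C:4 H:8
  CH3 → C:1 H:3
Element totals:
  C: 8
  H: 17
  Cl: 1
  O: 1
Molecular formula: C8H17ClO.
  M = 8(12.0) + 17(1.007825) + 34.968853 + 15.994915
    = 96.000000 + 17.133025 + 34.968853 + 15.994915 = 164.096793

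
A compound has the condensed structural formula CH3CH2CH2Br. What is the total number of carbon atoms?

3

Atom tally by fragment:
  CH3 → C:1 H:3
  CH2 → C:1 H:2
  CH2Br → C:1 H:2 Br:1
Element totals:
  C: 3
  H: 7
  Br: 1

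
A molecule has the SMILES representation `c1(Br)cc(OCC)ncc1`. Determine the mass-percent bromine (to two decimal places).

39.55%

Atom tally by fragment:
  pyridine ring core → C:5 H:5 N:1
  (− 2 ring H displaced by substituents)
  + Br → Br:1
  + OC2H5 → C:2 H:5 O:1
Element totals:
  C: 7
  H: 8
  Br: 1
  N: 1
  O: 1
Molecular formula: C7H8BrNO.
Molar mass = 202.051 g/mol.
Mass from Br: 1 × 79.904 = 79.904 g/mol.
%Br = 79.904 / 202.051 × 100 = 39.55%.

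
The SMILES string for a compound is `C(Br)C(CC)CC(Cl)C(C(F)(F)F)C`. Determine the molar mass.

295.57 g/mol

Atom tally by fragment:
  BrCH2 → C:1 H:2 Br:1
  CH(C2H5) → C:3 H:6
  CH2 → C:1 H:2
  CH(Cl) → C:1 H:1 Cl:1
  CH(CF3) → C:2 H:1 F:3
  CH3 → C:1 H:3
Element totals:
  C: 9
  H: 15
  Br: 1
  Cl: 1
  F: 3
Molecular formula: C9H15BrClF3.
  M = 9(12.011) + 15(1.008) + 79.904 + 35.45 + 3(18.998)
    = 108.099 + 15.120 + 79.904 + 35.450 + 56.994 = 295.567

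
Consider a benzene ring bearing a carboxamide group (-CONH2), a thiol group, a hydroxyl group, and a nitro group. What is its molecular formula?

Atom tally by fragment:
  benzene ring core → C:6 H:6
  (− 4 ring H displaced by substituents)
  + CONH2 → C:1 H:2 O:1 N:1
  + SH → S:1 H:1
  + OH → O:1 H:1
  + NO2 → N:1 O:2
Element totals:
  C: 7
  H: 6
  N: 2
  O: 4
  S: 1

C7H6N2O4S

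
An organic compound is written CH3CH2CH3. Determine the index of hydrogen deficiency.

0

Element totals:
  C: 3
  H: 8
Molecular formula: C3H8.
DoU = (2C + 2 + N − H − X) / 2 = (2·3 + 2 + 0 − 8 − 0) / 2 = 0.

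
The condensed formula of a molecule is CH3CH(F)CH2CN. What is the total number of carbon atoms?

Atom tally by fragment:
  CH3 → C:1 H:3
  CH(F) → C:1 H:1 F:1
  CH2CN → C:2 H:2 N:1
Element totals:
  C: 4
  H: 6
  F: 1
  N: 1

4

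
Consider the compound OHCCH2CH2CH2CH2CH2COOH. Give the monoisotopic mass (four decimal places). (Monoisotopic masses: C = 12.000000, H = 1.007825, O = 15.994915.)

144.0786

Element totals:
  C: 7
  H: 12
  O: 3
Molecular formula: C7H12O3.
  M = 7(12.0) + 12(1.007825) + 3(15.994915)
    = 84.000000 + 12.093900 + 47.984745 = 144.078645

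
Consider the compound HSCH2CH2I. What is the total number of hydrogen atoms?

5

Element totals:
  C: 2
  H: 5
  I: 1
  S: 1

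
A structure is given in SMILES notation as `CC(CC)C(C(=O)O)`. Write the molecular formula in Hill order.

Atom tally by fragment:
  CH3 → C:1 H:3
  CH(C2H5) → C:3 H:6
  CH2COOH → C:2 H:3 O:2
Element totals:
  C: 6
  H: 12
  O: 2

C6H12O2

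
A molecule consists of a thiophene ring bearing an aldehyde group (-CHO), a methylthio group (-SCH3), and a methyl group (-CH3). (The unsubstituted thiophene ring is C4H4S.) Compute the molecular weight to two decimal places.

172.26 g/mol

Atom tally by fragment:
  thiophene ring core → C:4 H:4 S:1
  (− 3 ring H displaced by substituents)
  + CHO → C:1 H:1 O:1
  + SCH3 → C:1 H:3 S:1
  + CH3 → C:1 H:3
Element totals:
  C: 7
  H: 8
  O: 1
  S: 2
Molecular formula: C7H8OS2.
  M = 7(12.011) + 8(1.008) + 15.999 + 2(32.06)
    = 84.077 + 8.064 + 15.999 + 64.120 = 172.260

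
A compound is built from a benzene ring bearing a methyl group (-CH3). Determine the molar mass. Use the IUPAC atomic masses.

92.14 g/mol

Atom tally by fragment:
  benzene ring core → C:6 H:6
  (− 1 ring H displaced by substituents)
  + CH3 → C:1 H:3
Element totals:
  C: 7
  H: 8
Molecular formula: C7H8.
  M = 7(12.011) + 8(1.008)
    = 84.077 + 8.064 = 92.141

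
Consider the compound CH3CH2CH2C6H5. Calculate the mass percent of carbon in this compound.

Atom tally by fragment:
  CH3 → C:1 H:3
  CH2 → C:1 H:2
  CH2C6H5 → C:7 H:7
Element totals:
  C: 9
  H: 12
Molecular formula: C9H12.
Molar mass = 120.195 g/mol.
Mass from C: 9 × 12.011 = 108.099 g/mol.
%C = 108.099 / 120.195 × 100 = 89.94%.

89.94%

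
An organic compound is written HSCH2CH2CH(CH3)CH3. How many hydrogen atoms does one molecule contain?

Atom tally by fragment:
  HSCH2 → C:1 H:3 S:1
  CH2 → C:1 H:2
  CH(CH3) → C:2 H:4
  CH3 → C:1 H:3
Element totals:
  C: 5
  H: 12
  S: 1

12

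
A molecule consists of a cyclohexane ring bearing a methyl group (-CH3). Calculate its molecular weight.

98.19 g/mol

Atom tally by fragment:
  cyclohexane ring core → C:6 H:12
  (− 1 ring H displaced by substituents)
  + CH3 → C:1 H:3
Element totals:
  C: 7
  H: 14
Molecular formula: C7H14.
  M = 7(12.011) + 14(1.008)
    = 84.077 + 14.112 = 98.189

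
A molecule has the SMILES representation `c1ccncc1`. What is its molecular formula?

Atom tally by fragment:
  pyridine ring core → C:5 H:5 N:1
Element totals:
  C: 5
  H: 5
  N: 1

C5H5N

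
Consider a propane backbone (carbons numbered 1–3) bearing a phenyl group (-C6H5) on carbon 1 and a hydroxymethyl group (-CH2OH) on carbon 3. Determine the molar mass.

Atom tally by fragment:
  C6H5CH2 → C:7 H:7
  CH2 → C:1 H:2
  CH2CH2OH → C:2 H:5 O:1
Element totals:
  C: 10
  H: 14
  O: 1
Molecular formula: C10H14O.
  M = 10(12.011) + 14(1.008) + 15.999
    = 120.110 + 14.112 + 15.999 = 150.221

150.22 g/mol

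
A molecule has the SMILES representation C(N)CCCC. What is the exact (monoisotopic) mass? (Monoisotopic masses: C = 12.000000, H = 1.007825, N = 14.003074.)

Atom tally by fragment:
  H2NCH2 → C:1 H:4 N:1
  CH2 → C:1 H:2
  CH2 → C:1 H:2
  CH2 → C:1 H:2
  CH3 → C:1 H:3
Element totals:
  C: 5
  H: 13
  N: 1
Molecular formula: C5H13N.
  M = 5(12.0) + 13(1.007825) + 14.003074
    = 60.000000 + 13.101725 + 14.003074 = 87.104799

87.1048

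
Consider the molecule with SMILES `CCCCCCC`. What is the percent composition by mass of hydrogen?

16.10%

Atom tally by fragment:
  CH3 → C:1 H:3
  CH2 → C:1 H:2
  CH2 → C:1 H:2
  CH2 → C:1 H:2
  CH2 → C:1 H:2
  CH2 → C:1 H:2
  CH3 → C:1 H:3
Element totals:
  C: 7
  H: 16
Molecular formula: C7H16.
Molar mass = 100.205 g/mol.
Mass from H: 16 × 1.008 = 16.128 g/mol.
%H = 16.128 / 100.205 × 100 = 16.10%.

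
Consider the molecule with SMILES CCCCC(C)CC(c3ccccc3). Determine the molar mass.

190.33 g/mol

Atom tally by fragment:
  CH3 → C:1 H:3
  CH2 → C:1 H:2
  CH2 → C:1 H:2
  CH2 → C:1 H:2
  CH(CH3) → C:2 H:4
  CH2 → C:1 H:2
  CH2C6H5 → C:7 H:7
Element totals:
  C: 14
  H: 22
Molecular formula: C14H22.
  M = 14(12.011) + 22(1.008)
    = 168.154 + 22.176 = 190.330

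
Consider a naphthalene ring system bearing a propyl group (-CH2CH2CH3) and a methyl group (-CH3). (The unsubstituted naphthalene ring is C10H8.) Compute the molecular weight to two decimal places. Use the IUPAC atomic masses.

184.28 g/mol

Atom tally by fragment:
  naphthalene ring system core → C:10 H:8
  (− 2 ring H displaced by substituents)
  + CH2CH2CH3 → C:3 H:7
  + CH3 → C:1 H:3
Element totals:
  C: 14
  H: 16
Molecular formula: C14H16.
  M = 14(12.011) + 16(1.008)
    = 168.154 + 16.128 = 184.282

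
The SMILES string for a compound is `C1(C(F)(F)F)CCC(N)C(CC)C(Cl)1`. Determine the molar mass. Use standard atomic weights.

229.67 g/mol

Atom tally by fragment:
  cyclohexane ring core → C:6 H:12
  (− 4 ring H displaced by substituents)
  + CF3 → C:1 F:3
  + NH2 → N:1 H:2
  + C2H5 → C:2 H:5
  + Cl → Cl:1
Element totals:
  C: 9
  H: 15
  Cl: 1
  F: 3
  N: 1
Molecular formula: C9H15ClF3N.
  M = 9(12.011) + 15(1.008) + 35.45 + 3(18.998) + 14.007
    = 108.099 + 15.120 + 35.450 + 56.994 + 14.007 = 229.670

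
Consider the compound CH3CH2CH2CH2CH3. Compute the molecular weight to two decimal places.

Element totals:
  C: 5
  H: 12
Molecular formula: C5H12.
  M = 5(12.011) + 12(1.008)
    = 60.055 + 12.096 = 72.151

72.15 g/mol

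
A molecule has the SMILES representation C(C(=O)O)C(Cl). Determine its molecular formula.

C3H5ClO2

Atom tally by fragment:
  HOOCCH2 → C:2 H:3 O:2
  CH2Cl → C:1 H:2 Cl:1
Element totals:
  C: 3
  H: 5
  Cl: 1
  O: 2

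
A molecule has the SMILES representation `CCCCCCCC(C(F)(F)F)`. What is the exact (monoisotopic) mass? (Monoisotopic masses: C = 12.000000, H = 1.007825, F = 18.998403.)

Atom tally by fragment:
  CH3 → C:1 H:3
  CH2 → C:1 H:2
  CH2 → C:1 H:2
  CH2 → C:1 H:2
  CH2 → C:1 H:2
  CH2 → C:1 H:2
  CH2 → C:1 H:2
  CH2CF3 → C:2 H:2 F:3
Element totals:
  C: 9
  H: 17
  F: 3
Molecular formula: C9H17F3.
  M = 9(12.0) + 17(1.007825) + 3(18.998403)
    = 108.000000 + 17.133025 + 56.995209 = 182.128234

182.1282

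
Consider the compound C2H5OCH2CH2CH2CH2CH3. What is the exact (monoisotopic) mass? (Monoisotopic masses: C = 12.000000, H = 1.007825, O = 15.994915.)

Element totals:
  C: 7
  H: 16
  O: 1
Molecular formula: C7H16O.
  M = 7(12.0) + 16(1.007825) + 15.994915
    = 84.000000 + 16.125200 + 15.994915 = 116.120115

116.1201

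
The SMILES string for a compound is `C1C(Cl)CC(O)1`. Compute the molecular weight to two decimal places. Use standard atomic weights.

106.55 g/mol

Atom tally by fragment:
  cyclobutane ring core → C:4 H:8
  (− 2 ring H displaced by substituents)
  + Cl → Cl:1
  + OH → O:1 H:1
Element totals:
  C: 4
  H: 7
  Cl: 1
  O: 1
Molecular formula: C4H7ClO.
  M = 4(12.011) + 7(1.008) + 35.45 + 15.999
    = 48.044 + 7.056 + 35.450 + 15.999 = 106.549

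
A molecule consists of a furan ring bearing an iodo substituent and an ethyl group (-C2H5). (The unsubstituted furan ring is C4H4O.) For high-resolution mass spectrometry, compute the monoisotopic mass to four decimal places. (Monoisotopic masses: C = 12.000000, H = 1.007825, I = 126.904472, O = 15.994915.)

Atom tally by fragment:
  furan ring core → C:4 H:4 O:1
  (− 2 ring H displaced by substituents)
  + I → I:1
  + C2H5 → C:2 H:5
Element totals:
  C: 6
  H: 7
  I: 1
  O: 1
Molecular formula: C6H7IO.
  M = 6(12.0) + 7(1.007825) + 126.904472 + 15.994915
    = 72.000000 + 7.054775 + 126.904472 + 15.994915 = 221.954162

221.9542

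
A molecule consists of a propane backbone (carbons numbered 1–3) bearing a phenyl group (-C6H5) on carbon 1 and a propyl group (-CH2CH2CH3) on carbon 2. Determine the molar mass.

162.28 g/mol

Atom tally by fragment:
  C6H5CH2 → C:7 H:7
  CH(CH2CH2CH3) → C:4 H:8
  CH3 → C:1 H:3
Element totals:
  C: 12
  H: 18
Molecular formula: C12H18.
  M = 12(12.011) + 18(1.008)
    = 144.132 + 18.144 = 162.276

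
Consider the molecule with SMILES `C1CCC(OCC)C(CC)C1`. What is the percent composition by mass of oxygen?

10.24%

Atom tally by fragment:
  cyclohexane ring core → C:6 H:12
  (− 2 ring H displaced by substituents)
  + OC2H5 → C:2 H:5 O:1
  + C2H5 → C:2 H:5
Element totals:
  C: 10
  H: 20
  O: 1
Molecular formula: C10H20O.
Molar mass = 156.269 g/mol.
Mass from O: 1 × 15.999 = 15.999 g/mol.
%O = 15.999 / 156.269 × 100 = 10.24%.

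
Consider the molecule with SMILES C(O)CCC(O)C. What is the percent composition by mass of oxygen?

30.72%

Atom tally by fragment:
  HOCH2 → C:1 H:3 O:1
  CH2 → C:1 H:2
  CH2 → C:1 H:2
  CH(OH) → C:1 H:2 O:1
  CH3 → C:1 H:3
Element totals:
  C: 5
  H: 12
  O: 2
Molecular formula: C5H12O2.
Molar mass = 104.149 g/mol.
Mass from O: 2 × 15.999 = 31.998 g/mol.
%O = 31.998 / 104.149 × 100 = 30.72%.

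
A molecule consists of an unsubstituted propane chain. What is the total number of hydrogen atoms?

Atom tally by fragment:
  CH3 → C:1 H:3
  CH2 → C:1 H:2
  CH3 → C:1 H:3
Element totals:
  C: 3
  H: 8

8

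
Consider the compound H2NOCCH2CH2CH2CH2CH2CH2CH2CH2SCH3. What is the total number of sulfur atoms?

Atom tally by fragment:
  H2NOCCH2 → C:2 H:4 O:1 N:1
  CH2 → C:1 H:2
  CH2 → C:1 H:2
  CH2 → C:1 H:2
  CH2 → C:1 H:2
  CH2 → C:1 H:2
  CH2 → C:1 H:2
  CH2SCH3 → C:2 H:5 S:1
Element totals:
  C: 10
  H: 21
  N: 1
  O: 1
  S: 1

1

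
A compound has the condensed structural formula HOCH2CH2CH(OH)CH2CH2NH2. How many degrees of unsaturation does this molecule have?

0

Element totals:
  C: 5
  H: 13
  N: 1
  O: 2
Molecular formula: C5H13NO2.
DoU = (2C + 2 + N − H − X) / 2 = (2·5 + 2 + 1 − 13 − 0) / 2 = 0.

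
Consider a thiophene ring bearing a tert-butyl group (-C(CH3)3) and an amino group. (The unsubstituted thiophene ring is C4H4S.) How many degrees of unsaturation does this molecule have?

3

Atom tally by fragment:
  thiophene ring core → C:4 H:4 S:1
  (− 2 ring H displaced by substituents)
  + C(CH3)3 → C:4 H:9
  + NH2 → N:1 H:2
Element totals:
  C: 8
  H: 13
  N: 1
  S: 1
Molecular formula: C8H13NS.
DoU = (2C + 2 + N − H − X) / 2 = (2·8 + 2 + 1 − 13 − 0) / 2 = 3.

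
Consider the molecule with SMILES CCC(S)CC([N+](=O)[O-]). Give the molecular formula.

Atom tally by fragment:
  CH3 → C:1 H:3
  CH2 → C:1 H:2
  CH(SH) → C:1 H:2 S:1
  CH2 → C:1 H:2
  CH2NO2 → C:1 H:2 N:1 O:2
Element totals:
  C: 5
  H: 11
  N: 1
  O: 2
  S: 1

C5H11NO2S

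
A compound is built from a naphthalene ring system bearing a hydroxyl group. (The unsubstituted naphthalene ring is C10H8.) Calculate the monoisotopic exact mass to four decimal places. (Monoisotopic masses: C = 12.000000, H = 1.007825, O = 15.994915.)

Atom tally by fragment:
  naphthalene ring system core → C:10 H:8
  (− 1 ring H displaced by substituents)
  + OH → O:1 H:1
Element totals:
  C: 10
  H: 8
  O: 1
Molecular formula: C10H8O.
  M = 10(12.0) + 8(1.007825) + 15.994915
    = 120.000000 + 8.062600 + 15.994915 = 144.057515

144.0575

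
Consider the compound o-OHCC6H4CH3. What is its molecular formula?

Element totals:
  C: 8
  H: 8
  O: 1

C8H8O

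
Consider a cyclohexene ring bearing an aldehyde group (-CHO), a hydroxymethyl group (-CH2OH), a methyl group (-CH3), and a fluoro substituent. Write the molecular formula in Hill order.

C9H13FO2

Atom tally by fragment:
  cyclohexene ring core → C:6 H:10
  (− 4 ring H displaced by substituents)
  + CHO → C:1 H:1 O:1
  + CH2OH → C:1 H:3 O:1
  + CH3 → C:1 H:3
  + F → F:1
Element totals:
  C: 9
  H: 13
  F: 1
  O: 2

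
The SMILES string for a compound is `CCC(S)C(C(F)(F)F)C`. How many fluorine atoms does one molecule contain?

Atom tally by fragment:
  CH3 → C:1 H:3
  CH2 → C:1 H:2
  CH(SH) → C:1 H:2 S:1
  CH(CF3) → C:2 H:1 F:3
  CH3 → C:1 H:3
Element totals:
  C: 6
  H: 11
  F: 3
  S: 1

3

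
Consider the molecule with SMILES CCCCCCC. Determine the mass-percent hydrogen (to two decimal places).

Atom tally by fragment:
  CH3 → C:1 H:3
  CH2 → C:1 H:2
  CH2 → C:1 H:2
  CH2 → C:1 H:2
  CH2 → C:1 H:2
  CH2 → C:1 H:2
  CH3 → C:1 H:3
Element totals:
  C: 7
  H: 16
Molecular formula: C7H16.
Molar mass = 100.205 g/mol.
Mass from H: 16 × 1.008 = 16.128 g/mol.
%H = 16.128 / 100.205 × 100 = 16.10%.

16.10%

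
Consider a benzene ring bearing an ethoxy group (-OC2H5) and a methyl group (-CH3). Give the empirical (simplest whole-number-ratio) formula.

Atom tally by fragment:
  benzene ring core → C:6 H:6
  (− 2 ring H displaced by substituents)
  + OC2H5 → C:2 H:5 O:1
  + CH3 → C:1 H:3
Element totals:
  C: 9
  H: 12
  O: 1
Molecular formula: C9H12O.
gcd of subscripts (9, 12, 1) = 1, so the empirical formula equals the molecular formula.

C9H12O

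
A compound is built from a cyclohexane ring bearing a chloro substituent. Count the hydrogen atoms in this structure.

Atom tally by fragment:
  cyclohexane ring core → C:6 H:12
  (− 1 ring H displaced by substituents)
  + Cl → Cl:1
Element totals:
  C: 6
  H: 11
  Cl: 1

11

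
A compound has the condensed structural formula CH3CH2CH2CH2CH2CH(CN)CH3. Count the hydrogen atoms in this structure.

15

Element totals:
  C: 8
  H: 15
  N: 1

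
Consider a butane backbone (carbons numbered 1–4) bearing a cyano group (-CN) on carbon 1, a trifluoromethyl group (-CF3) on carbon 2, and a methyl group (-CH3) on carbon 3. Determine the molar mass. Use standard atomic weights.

Atom tally by fragment:
  NCCH2 → C:2 H:2 N:1
  CH(CF3) → C:2 H:1 F:3
  CH(CH3) → C:2 H:4
  CH3 → C:1 H:3
Element totals:
  C: 7
  H: 10
  F: 3
  N: 1
Molecular formula: C7H10F3N.
  M = 7(12.011) + 10(1.008) + 3(18.998) + 14.007
    = 84.077 + 10.080 + 56.994 + 14.007 = 165.158

165.16 g/mol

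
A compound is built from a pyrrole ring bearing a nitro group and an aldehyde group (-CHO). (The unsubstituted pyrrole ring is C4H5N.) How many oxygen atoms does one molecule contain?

3

Atom tally by fragment:
  pyrrole ring core → C:4 H:5 N:1
  (− 2 ring H displaced by substituents)
  + NO2 → N:1 O:2
  + CHO → C:1 H:1 O:1
Element totals:
  C: 5
  H: 4
  N: 2
  O: 3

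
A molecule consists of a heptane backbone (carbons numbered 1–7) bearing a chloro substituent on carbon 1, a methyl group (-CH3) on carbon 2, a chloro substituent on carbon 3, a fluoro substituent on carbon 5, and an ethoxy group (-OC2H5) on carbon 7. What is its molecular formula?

Atom tally by fragment:
  ClCH2 → C:1 H:2 Cl:1
  CH(CH3) → C:2 H:4
  CH(Cl) → C:1 H:1 Cl:1
  CH2 → C:1 H:2
  CH(F) → C:1 H:1 F:1
  CH2 → C:1 H:2
  CH2OC2H5 → C:3 H:7 O:1
Element totals:
  C: 10
  H: 19
  Cl: 2
  F: 1
  O: 1

C10H19Cl2FO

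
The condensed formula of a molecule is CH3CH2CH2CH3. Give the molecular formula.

Element totals:
  C: 4
  H: 10

C4H10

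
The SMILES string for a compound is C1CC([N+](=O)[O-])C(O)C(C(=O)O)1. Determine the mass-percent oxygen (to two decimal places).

Atom tally by fragment:
  cyclopentane ring core → C:5 H:10
  (− 3 ring H displaced by substituents)
  + NO2 → N:1 O:2
  + OH → O:1 H:1
  + COOH → C:1 H:1 O:2
Element totals:
  C: 6
  H: 9
  N: 1
  O: 5
Molecular formula: C6H9NO5.
Molar mass = 175.140 g/mol.
Mass from O: 5 × 15.999 = 79.995 g/mol.
%O = 79.995 / 175.140 × 100 = 45.67%.

45.67%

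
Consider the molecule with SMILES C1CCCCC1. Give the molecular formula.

C6H12

Atom tally by fragment:
  cyclohexane ring core → C:6 H:12
Element totals:
  C: 6
  H: 12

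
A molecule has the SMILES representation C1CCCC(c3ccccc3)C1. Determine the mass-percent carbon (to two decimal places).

89.94%

Atom tally by fragment:
  cyclohexane ring core → C:6 H:12
  (− 1 ring H displaced by substituents)
  + C6H5 → C:6 H:5
Element totals:
  C: 12
  H: 16
Molecular formula: C12H16.
Molar mass = 160.260 g/mol.
Mass from C: 12 × 12.011 = 144.132 g/mol.
%C = 144.132 / 160.260 × 100 = 89.94%.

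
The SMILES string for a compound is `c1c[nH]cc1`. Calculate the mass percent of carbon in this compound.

Atom tally by fragment:
  pyrrole ring core → C:4 H:5 N:1
Element totals:
  C: 4
  H: 5
  N: 1
Molecular formula: C4H5N.
Molar mass = 67.091 g/mol.
Mass from C: 4 × 12.011 = 48.044 g/mol.
%C = 48.044 / 67.091 × 100 = 71.61%.

71.61%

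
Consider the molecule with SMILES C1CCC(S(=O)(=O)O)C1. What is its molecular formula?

C5H10O3S

Atom tally by fragment:
  cyclopentane ring core → C:5 H:10
  (− 1 ring H displaced by substituents)
  + SO3H → S:1 O:3 H:1
Element totals:
  C: 5
  H: 10
  O: 3
  S: 1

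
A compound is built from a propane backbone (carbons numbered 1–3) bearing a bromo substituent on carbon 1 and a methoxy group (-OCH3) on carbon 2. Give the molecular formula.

Atom tally by fragment:
  BrCH2 → C:1 H:2 Br:1
  CH(OCH3) → C:2 H:4 O:1
  CH3 → C:1 H:3
Element totals:
  C: 4
  H: 9
  Br: 1
  O: 1

C4H9BrO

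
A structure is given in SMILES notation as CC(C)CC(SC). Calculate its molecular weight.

118.24 g/mol

Atom tally by fragment:
  CH3 → C:1 H:3
  CH(CH3) → C:2 H:4
  CH2 → C:1 H:2
  CH2SCH3 → C:2 H:5 S:1
Element totals:
  C: 6
  H: 14
  S: 1
Molecular formula: C6H14S.
  M = 6(12.011) + 14(1.008) + 32.06
    = 72.066 + 14.112 + 32.060 = 118.238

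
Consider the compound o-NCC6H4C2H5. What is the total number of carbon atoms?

Atom tally by fragment:
  benzene ring core → C:6 H:6
  (− 2 ring H displaced by substituents)
  + CN → C:1 N:1
  + C2H5 → C:2 H:5
Element totals:
  C: 9
  H: 9
  N: 1

9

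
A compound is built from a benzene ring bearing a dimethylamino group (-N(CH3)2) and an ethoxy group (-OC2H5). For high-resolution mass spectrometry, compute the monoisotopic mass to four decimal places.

Atom tally by fragment:
  benzene ring core → C:6 H:6
  (− 2 ring H displaced by substituents)
  + N(CH3)2 → N:1 C:2 H:6
  + OC2H5 → C:2 H:5 O:1
Element totals:
  C: 10
  H: 15
  N: 1
  O: 1
Molecular formula: C10H15NO.
  M = 10(12.0) + 15(1.007825) + 14.003074 + 15.994915
    = 120.000000 + 15.117375 + 14.003074 + 15.994915 = 165.115364

165.1154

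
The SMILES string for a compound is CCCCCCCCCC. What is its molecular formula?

C10H22

Atom tally by fragment:
  CH3 → C:1 H:3
  CH2 → C:1 H:2
  CH2 → C:1 H:2
  CH2 → C:1 H:2
  CH2 → C:1 H:2
  CH2 → C:1 H:2
  CH2 → C:1 H:2
  CH2 → C:1 H:2
  CH2 → C:1 H:2
  CH3 → C:1 H:3
Element totals:
  C: 10
  H: 22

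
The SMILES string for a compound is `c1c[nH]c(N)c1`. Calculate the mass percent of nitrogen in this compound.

34.12%

Atom tally by fragment:
  pyrrole ring core → C:4 H:5 N:1
  (− 1 ring H displaced by substituents)
  + NH2 → N:1 H:2
Element totals:
  C: 4
  H: 6
  N: 2
Molecular formula: C4H6N2.
Molar mass = 82.106 g/mol.
Mass from N: 2 × 14.007 = 28.014 g/mol.
%N = 28.014 / 82.106 × 100 = 34.12%.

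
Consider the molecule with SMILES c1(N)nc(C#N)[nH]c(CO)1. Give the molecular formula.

C5H6N4O

Atom tally by fragment:
  imidazole ring core → C:3 H:4 N:2
  (− 3 ring H displaced by substituents)
  + NH2 → N:1 H:2
  + CN → C:1 N:1
  + CH2OH → C:1 H:3 O:1
Element totals:
  C: 5
  H: 6
  N: 4
  O: 1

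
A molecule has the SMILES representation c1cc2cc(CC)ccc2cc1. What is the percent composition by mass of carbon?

92.26%

Atom tally by fragment:
  naphthalene ring system core → C:10 H:8
  (− 1 ring H displaced by substituents)
  + C2H5 → C:2 H:5
Element totals:
  C: 12
  H: 12
Molecular formula: C12H12.
Molar mass = 156.228 g/mol.
Mass from C: 12 × 12.011 = 144.132 g/mol.
%C = 144.132 / 156.228 × 100 = 92.26%.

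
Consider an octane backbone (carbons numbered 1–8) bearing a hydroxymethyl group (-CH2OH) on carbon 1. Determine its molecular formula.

Atom tally by fragment:
  HOCH2CH2 → C:2 H:5 O:1
  CH2 → C:1 H:2
  CH2 → C:1 H:2
  CH2 → C:1 H:2
  CH2 → C:1 H:2
  CH2 → C:1 H:2
  CH2 → C:1 H:2
  CH3 → C:1 H:3
Element totals:
  C: 9
  H: 20
  O: 1

C9H20O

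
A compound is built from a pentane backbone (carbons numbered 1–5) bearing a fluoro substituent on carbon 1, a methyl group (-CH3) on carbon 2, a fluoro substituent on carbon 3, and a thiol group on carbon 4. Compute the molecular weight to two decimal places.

154.22 g/mol

Atom tally by fragment:
  FCH2 → C:1 H:2 F:1
  CH(CH3) → C:2 H:4
  CH(F) → C:1 H:1 F:1
  CH(SH) → C:1 H:2 S:1
  CH3 → C:1 H:3
Element totals:
  C: 6
  H: 12
  F: 2
  S: 1
Molecular formula: C6H12F2S.
  M = 6(12.011) + 12(1.008) + 2(18.998) + 32.06
    = 72.066 + 12.096 + 37.996 + 32.060 = 154.218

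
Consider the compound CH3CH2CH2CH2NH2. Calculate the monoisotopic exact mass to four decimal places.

Element totals:
  C: 4
  H: 11
  N: 1
Molecular formula: C4H11N.
  M = 4(12.0) + 11(1.007825) + 14.003074
    = 48.000000 + 11.086075 + 14.003074 = 73.089149

73.0891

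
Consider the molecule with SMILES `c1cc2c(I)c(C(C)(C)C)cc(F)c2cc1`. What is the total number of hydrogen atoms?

14

Atom tally by fragment:
  naphthalene ring system core → C:10 H:8
  (− 3 ring H displaced by substituents)
  + I → I:1
  + C(CH3)3 → C:4 H:9
  + F → F:1
Element totals:
  C: 14
  H: 14
  F: 1
  I: 1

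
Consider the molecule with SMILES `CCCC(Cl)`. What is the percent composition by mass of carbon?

Atom tally by fragment:
  CH3 → C:1 H:3
  CH2 → C:1 H:2
  CH2 → C:1 H:2
  CH2Cl → C:1 H:2 Cl:1
Element totals:
  C: 4
  H: 9
  Cl: 1
Molecular formula: C4H9Cl.
Molar mass = 92.566 g/mol.
Mass from C: 4 × 12.011 = 48.044 g/mol.
%C = 48.044 / 92.566 × 100 = 51.90%.

51.90%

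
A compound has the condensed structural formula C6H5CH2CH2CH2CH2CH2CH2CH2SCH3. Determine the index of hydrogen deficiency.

4

Element totals:
  C: 14
  H: 22
  S: 1
Molecular formula: C14H22S.
DoU = (2C + 2 + N − H − X) / 2 = (2·14 + 2 + 0 − 22 − 0) / 2 = 4.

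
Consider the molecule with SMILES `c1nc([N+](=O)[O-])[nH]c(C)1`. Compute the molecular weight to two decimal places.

127.10 g/mol

Atom tally by fragment:
  imidazole ring core → C:3 H:4 N:2
  (− 2 ring H displaced by substituents)
  + NO2 → N:1 O:2
  + CH3 → C:1 H:3
Element totals:
  C: 4
  H: 5
  N: 3
  O: 2
Molecular formula: C4H5N3O2.
  M = 4(12.011) + 5(1.008) + 3(14.007) + 2(15.999)
    = 48.044 + 5.040 + 42.021 + 31.998 = 127.103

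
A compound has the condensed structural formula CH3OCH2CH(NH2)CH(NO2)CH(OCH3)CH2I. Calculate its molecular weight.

Atom tally by fragment:
  CH3OCH2 → C:2 H:5 O:1
  CH(NH2) → C:1 H:3 N:1
  CH(NO2) → C:1 H:1 N:1 O:2
  CH(OCH3) → C:2 H:4 O:1
  CH2I → C:1 H:2 I:1
Element totals:
  C: 7
  H: 15
  I: 1
  N: 2
  O: 4
Molecular formula: C7H15IN2O4.
  M = 7(12.011) + 15(1.008) + 126.904 + 2(14.007) + 4(15.999)
    = 84.077 + 15.120 + 126.904 + 28.014 + 63.996 = 318.111

318.11 g/mol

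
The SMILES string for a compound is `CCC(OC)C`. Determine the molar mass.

Atom tally by fragment:
  CH3 → C:1 H:3
  CH2 → C:1 H:2
  CH(OCH3) → C:2 H:4 O:1
  CH3 → C:1 H:3
Element totals:
  C: 5
  H: 12
  O: 1
Molecular formula: C5H12O.
  M = 5(12.011) + 12(1.008) + 15.999
    = 60.055 + 12.096 + 15.999 = 88.150

88.15 g/mol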